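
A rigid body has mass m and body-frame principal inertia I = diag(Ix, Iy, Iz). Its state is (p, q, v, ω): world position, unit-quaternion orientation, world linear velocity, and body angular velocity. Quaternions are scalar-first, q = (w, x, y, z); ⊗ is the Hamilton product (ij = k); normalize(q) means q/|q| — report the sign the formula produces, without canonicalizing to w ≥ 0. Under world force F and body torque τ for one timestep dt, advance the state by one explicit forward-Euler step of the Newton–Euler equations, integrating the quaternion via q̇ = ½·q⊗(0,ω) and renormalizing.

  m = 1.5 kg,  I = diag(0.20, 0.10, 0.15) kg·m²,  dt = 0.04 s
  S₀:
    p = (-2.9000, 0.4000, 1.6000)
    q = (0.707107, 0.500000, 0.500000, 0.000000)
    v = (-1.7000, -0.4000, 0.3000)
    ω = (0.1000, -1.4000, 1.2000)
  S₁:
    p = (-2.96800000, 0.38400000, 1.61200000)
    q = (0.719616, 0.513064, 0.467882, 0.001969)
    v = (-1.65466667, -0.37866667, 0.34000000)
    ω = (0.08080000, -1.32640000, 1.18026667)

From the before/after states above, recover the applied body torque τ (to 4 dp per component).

τ = (-0.1800, 0.1900, -0.0600)

Δω = ω₁−ω₀ = (-0.01920000, 0.07360000, -0.01973333)
precession coupling = (-0.0840, 0.0060, 0.0140)
applied torque τ = (-0.1800, 0.1900, -0.0600)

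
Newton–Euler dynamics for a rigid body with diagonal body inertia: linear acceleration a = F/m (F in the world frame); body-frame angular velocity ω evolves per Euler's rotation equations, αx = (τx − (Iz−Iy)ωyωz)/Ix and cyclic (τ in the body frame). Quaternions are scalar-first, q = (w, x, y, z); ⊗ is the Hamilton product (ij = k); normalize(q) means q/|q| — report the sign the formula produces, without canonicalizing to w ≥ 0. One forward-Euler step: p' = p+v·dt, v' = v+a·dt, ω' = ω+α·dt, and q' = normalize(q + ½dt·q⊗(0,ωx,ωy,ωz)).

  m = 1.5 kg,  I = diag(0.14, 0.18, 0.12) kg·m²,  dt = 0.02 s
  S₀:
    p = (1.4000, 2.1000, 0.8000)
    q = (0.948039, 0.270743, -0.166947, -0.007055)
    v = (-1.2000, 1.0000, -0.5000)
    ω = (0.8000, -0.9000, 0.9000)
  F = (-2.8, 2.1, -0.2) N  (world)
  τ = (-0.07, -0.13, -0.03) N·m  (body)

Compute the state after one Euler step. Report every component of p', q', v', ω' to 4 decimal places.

p' = (1.3760, 2.1200, 0.7900)
q' = (0.9443, 0.2767, -0.1780, 0.0004)
v' = (-1.2373, 1.0280, -0.5027)
ω' = (0.7831, -0.9160, 0.8998)

(τ − ω×Iω)/I = (-0.8471, -0.8022, -0.0100)
ω' = ω + α·dt = (0.7831, -0.9160, 0.8998)
2q̇ = q⊗(0,ω) = (-0.3604972, 0.6018294, -1.1025478, 0.7431240)
q + ½dt·q⊗(0,ω), renormalized = (0.9443, 0.2767, -0.1780, 0.0004)
linear accel F/m = (-1.8667, 1.4000, -0.1333)
p' = p + v·dt = (1.3760, 2.1200, 0.7900)
v' = v + a·dt = (-1.2373, 1.0280, -0.5027)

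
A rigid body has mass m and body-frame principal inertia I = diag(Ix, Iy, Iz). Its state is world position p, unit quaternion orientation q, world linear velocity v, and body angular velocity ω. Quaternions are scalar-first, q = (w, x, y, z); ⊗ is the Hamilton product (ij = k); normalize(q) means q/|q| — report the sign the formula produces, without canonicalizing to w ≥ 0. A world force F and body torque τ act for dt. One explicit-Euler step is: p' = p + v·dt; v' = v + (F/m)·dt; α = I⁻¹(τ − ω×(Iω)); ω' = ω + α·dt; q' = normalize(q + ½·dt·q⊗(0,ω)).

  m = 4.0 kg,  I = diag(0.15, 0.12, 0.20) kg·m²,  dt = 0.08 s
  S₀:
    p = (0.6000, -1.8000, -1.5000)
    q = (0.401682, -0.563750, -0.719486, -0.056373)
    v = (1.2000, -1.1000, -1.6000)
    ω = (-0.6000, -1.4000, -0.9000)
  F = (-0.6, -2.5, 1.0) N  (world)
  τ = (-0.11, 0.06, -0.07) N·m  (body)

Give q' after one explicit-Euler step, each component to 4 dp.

q' = (0.3450, -0.5493, -0.7590, -0.0564)

q⊗(0,ω) = (-1.3962661, 0.3276060, -1.0359060, -0.0039554)
q' = normalize(q + ½dt·q⊗(0,ω)) = (0.3450, -0.5493, -0.7590, -0.0564)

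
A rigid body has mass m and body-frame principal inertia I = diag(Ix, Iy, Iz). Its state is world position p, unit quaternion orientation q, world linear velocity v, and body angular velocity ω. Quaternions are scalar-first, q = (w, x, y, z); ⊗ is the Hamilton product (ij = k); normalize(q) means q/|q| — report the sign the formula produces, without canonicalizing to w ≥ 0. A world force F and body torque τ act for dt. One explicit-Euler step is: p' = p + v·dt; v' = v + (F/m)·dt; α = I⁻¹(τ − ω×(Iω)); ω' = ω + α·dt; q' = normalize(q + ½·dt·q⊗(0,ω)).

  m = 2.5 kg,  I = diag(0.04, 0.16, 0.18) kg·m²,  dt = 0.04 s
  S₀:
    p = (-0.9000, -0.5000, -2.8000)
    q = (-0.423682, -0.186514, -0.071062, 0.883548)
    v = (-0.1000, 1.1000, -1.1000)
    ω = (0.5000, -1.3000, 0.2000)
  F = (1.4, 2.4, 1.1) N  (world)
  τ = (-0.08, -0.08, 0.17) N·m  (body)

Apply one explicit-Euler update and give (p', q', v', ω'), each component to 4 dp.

p' = (-0.9040, -0.4560, -2.8440)
q' = (-0.4270, -0.1680, -0.0504, 0.8871)
v' = (-0.0776, 1.1384, -1.0824)
ω' = (0.4252, -1.3165, 0.2551)

p' = p + v·dt = (-0.9040, -0.4560, -2.8440)
v' = v + a·dt = (-0.0776, 1.1384, -1.0824)
ω×(Iω) gyroscopic = (-0.0052, -0.0140, -0.0780)
α = I⁻¹(τ − ω×Iω) = (-1.8700, -0.4125, 1.3778)
new body rate ω' = (0.4252, -1.3165, 0.2551)
q⊗(0,ω) = (-0.1758332, 0.9225590, 1.0298634, 0.1932628)
updated quaternion q' = (-0.4270, -0.1680, -0.0504, 0.8871)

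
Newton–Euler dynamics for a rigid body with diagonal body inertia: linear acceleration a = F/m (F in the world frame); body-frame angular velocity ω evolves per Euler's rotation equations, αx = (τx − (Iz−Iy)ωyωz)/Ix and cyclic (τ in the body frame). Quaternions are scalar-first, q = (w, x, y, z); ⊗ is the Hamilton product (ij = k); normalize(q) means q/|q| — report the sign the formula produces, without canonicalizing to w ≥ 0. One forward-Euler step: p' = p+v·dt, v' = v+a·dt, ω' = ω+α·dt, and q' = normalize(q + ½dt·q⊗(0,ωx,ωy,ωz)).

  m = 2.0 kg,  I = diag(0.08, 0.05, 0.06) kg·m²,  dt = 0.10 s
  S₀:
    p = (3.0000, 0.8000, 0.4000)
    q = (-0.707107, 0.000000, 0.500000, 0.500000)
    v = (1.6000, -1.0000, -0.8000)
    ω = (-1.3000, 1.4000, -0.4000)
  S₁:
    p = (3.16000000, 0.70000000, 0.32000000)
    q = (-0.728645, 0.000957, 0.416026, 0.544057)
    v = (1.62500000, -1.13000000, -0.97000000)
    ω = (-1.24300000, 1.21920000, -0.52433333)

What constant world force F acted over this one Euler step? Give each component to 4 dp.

Δv = v₁−v₀ = (0.02500000, -0.13000000, -0.17000000)
F = m·Δv/dt = (0.5000, -2.6000, -3.4000)

F = (0.5000, -2.6000, -3.4000)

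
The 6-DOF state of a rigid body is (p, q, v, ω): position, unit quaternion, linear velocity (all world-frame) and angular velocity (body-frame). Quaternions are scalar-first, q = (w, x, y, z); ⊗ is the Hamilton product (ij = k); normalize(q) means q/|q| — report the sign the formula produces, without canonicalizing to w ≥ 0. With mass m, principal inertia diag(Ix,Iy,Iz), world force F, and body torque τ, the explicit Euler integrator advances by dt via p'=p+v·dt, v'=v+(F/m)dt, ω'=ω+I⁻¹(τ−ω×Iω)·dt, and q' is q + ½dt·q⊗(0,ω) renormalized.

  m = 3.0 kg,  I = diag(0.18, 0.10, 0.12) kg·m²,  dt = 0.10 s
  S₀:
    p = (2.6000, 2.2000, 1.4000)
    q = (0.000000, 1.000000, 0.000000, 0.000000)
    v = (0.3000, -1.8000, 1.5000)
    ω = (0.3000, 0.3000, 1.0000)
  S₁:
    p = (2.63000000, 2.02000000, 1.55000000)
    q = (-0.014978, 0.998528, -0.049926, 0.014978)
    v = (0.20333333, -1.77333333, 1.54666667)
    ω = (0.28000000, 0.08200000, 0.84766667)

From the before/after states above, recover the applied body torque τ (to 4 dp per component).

τ = (-0.0300, -0.2000, -0.1900)

ω₁ − ω₀ = (-0.02000000, -0.21800000, -0.15233333)
τ = I·(Δω/dt) + ω₀×(Iω₀) = (-0.0300, -0.2000, -0.1900)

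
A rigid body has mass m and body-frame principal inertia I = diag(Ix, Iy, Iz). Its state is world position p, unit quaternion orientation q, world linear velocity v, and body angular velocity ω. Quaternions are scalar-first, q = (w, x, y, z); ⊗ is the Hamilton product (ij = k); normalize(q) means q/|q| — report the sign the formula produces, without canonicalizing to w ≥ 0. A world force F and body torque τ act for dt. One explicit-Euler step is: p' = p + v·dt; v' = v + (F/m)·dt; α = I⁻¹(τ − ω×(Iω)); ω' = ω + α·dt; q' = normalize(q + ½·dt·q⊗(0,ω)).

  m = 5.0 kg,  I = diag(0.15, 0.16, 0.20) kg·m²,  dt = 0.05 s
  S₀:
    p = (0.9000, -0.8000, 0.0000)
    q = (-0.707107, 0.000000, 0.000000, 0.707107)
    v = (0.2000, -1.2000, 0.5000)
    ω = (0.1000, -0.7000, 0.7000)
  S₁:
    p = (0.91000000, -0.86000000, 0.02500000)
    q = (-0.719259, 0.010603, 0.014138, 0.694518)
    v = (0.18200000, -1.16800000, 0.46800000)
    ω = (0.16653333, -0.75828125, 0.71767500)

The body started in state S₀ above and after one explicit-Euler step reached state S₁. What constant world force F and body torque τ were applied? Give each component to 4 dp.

F = (-1.8000, 3.2000, -3.2000)
τ = (0.1800, -0.1900, 0.0700)

v₁ − v₀ = (-0.01800000, 0.03200000, -0.03200000)
m·(v₁−v₀)/dt = (-1.8000, 3.2000, -3.2000)
rate change Δω = (0.06653333, -0.05828125, 0.01767500)
precession coupling = (-0.0196, -0.0035, -0.0007)
τ = I·(Δω/dt) + ω₀×(Iω₀) = (0.1800, -0.1900, 0.0700)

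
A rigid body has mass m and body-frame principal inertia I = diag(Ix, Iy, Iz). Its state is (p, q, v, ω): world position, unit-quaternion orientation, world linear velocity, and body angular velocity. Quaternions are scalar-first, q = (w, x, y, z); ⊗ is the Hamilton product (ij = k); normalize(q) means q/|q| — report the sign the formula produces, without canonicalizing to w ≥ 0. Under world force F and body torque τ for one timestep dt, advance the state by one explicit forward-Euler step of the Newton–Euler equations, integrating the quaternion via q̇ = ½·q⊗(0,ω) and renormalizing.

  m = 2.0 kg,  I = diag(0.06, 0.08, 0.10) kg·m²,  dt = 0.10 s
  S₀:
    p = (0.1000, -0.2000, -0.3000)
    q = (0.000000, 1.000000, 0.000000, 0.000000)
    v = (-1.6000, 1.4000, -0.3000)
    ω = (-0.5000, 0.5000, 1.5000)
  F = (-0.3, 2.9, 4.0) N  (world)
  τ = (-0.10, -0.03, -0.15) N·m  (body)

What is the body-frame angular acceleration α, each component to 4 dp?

α = (-1.9167, -0.7500, -1.4500)

ω×(Iω) gyroscopic = (0.0150, 0.0300, -0.0050)
α = I⁻¹(τ − ω×Iω) = (-1.9167, -0.7500, -1.4500)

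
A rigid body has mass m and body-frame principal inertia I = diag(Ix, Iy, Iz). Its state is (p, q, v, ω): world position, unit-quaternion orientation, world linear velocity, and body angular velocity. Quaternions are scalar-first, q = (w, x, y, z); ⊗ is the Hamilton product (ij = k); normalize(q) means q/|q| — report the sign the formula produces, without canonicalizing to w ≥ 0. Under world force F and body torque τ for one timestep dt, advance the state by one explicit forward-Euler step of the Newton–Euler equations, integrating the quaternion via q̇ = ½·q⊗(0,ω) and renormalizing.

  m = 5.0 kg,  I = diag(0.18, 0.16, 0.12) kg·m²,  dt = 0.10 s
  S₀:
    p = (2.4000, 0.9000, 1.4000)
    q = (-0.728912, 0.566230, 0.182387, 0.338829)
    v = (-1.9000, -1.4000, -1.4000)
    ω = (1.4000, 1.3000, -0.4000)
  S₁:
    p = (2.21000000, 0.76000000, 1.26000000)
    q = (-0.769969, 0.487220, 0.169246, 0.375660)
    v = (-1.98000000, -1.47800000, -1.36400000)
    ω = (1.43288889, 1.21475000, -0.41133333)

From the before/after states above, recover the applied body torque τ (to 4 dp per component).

ω₁ − ω₀ = (0.03288889, -0.08525000, -0.01133333)
gyro term ω₀×Iω₀ = (0.0208, -0.0336, -0.0364)
I·α + gyro = (0.0800, -0.1700, -0.0500)

τ = (0.0800, -0.1700, -0.0500)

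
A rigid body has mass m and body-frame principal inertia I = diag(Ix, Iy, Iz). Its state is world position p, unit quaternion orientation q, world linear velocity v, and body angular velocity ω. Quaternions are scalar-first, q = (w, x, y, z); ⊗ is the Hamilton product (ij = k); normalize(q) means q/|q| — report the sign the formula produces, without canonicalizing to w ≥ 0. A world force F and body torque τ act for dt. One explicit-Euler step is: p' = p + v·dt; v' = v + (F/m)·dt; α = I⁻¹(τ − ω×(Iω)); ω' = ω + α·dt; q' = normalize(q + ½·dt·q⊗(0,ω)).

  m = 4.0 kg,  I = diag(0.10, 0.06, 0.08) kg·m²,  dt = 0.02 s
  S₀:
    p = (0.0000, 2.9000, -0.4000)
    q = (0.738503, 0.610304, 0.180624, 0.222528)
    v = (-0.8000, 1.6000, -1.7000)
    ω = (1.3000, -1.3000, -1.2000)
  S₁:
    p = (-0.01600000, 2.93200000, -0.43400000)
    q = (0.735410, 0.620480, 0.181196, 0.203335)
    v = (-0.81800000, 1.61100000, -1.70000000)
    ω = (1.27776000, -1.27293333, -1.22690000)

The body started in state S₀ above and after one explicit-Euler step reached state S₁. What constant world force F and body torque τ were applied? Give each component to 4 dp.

F = (-3.6000, 2.2000, 0.0000)
τ = (-0.0800, 0.0500, -0.0400)

ω₁ − ω₀ = (-0.02224000, 0.02706667, -0.02690000)
precession coupling = (0.0312, -0.0312, 0.0676)
I·α + gyro = (-0.0800, 0.0500, -0.0400)
velocity change Δv = (-0.01800000, 0.01100000, 0.00000000)
F = m·Δv/dt = (-3.6000, 2.2000, 0.0000)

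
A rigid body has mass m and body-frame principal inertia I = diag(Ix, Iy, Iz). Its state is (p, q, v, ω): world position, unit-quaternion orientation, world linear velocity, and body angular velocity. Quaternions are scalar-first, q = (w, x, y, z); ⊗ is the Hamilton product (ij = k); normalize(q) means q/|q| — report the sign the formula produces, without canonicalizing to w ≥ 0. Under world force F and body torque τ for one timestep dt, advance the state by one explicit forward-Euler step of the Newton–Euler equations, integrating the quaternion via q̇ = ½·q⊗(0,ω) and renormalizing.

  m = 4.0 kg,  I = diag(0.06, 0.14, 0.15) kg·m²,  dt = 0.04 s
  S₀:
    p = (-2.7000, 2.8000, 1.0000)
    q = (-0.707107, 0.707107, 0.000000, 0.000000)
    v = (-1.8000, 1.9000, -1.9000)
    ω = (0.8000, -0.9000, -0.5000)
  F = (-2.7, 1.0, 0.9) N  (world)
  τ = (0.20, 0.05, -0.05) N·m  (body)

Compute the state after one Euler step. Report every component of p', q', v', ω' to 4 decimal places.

p' = (-2.7720, 2.8760, 0.9240)
q' = (-0.7182, 0.6956, 0.0198, -0.0057)
v' = (-1.8270, 1.9100, -1.8910)
ω' = (0.9303, -0.8960, -0.4980)

angular accel α = (3.2583, 0.1000, 0.0507)
new body rate ω' = (0.9303, -0.8960, -0.4980)
Hamilton product q⊗(0,ω) = (-0.5656856, -0.5656856, 0.9899498, -0.2828428)
q + ½dt·q⊗(0,ω), renormalized = (-0.7182, 0.6956, 0.0198, -0.0057)
p + v·dt = (-2.7720, 2.8760, 0.9240)
v + (F/m)dt = (-1.8270, 1.9100, -1.8910)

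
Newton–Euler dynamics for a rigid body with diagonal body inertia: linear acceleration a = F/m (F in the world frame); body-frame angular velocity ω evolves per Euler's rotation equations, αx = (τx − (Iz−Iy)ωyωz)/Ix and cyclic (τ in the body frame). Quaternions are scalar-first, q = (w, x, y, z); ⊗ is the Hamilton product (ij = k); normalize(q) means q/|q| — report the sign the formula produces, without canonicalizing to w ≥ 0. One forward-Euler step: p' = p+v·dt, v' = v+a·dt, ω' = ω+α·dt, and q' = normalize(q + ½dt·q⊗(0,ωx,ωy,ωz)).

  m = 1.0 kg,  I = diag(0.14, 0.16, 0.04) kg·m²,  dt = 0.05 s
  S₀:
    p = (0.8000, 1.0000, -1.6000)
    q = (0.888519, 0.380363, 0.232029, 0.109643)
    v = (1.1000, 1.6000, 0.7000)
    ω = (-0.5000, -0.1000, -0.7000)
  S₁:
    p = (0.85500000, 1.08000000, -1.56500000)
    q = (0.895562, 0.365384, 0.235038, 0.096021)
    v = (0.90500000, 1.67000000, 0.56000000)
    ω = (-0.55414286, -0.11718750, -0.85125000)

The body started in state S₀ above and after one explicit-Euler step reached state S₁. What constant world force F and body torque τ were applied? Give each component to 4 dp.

velocity change Δv = (-0.19500000, 0.07000000, -0.14000000)
F = m·Δv/dt = (-3.9000, 1.4000, -2.8000)
Δω = ω₁−ω₀ = (-0.05414286, -0.01718750, -0.15125000)
I·α + gyro = (-0.1600, -0.0200, -0.1200)

F = (-3.9000, 1.4000, -2.8000)
τ = (-0.1600, -0.0200, -0.1200)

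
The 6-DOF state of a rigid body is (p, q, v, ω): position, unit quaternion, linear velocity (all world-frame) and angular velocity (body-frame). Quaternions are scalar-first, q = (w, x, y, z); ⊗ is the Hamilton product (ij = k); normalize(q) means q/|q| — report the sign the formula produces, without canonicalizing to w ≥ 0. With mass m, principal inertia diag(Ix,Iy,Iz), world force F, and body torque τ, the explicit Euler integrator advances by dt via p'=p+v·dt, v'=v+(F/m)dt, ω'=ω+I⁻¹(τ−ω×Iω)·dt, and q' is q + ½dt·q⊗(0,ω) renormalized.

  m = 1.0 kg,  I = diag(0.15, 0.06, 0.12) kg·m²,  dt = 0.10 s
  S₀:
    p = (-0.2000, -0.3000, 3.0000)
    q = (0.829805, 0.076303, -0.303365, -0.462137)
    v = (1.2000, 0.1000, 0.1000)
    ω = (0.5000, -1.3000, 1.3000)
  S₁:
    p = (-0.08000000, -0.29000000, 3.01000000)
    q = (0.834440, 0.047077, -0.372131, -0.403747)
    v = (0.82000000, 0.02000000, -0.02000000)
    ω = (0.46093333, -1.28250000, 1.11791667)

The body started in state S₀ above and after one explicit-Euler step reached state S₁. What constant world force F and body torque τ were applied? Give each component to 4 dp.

ω₁ − ω₀ = (-0.03906667, 0.01750000, -0.18208333)
ω₀×(Iω₀) = (-0.1014, 0.0195, 0.0585)
τ = I·(Δω/dt) + ω₀×(Iω₀) = (-0.1600, 0.0300, -0.1600)
Δv = v₁−v₀ = (-0.38000000, -0.08000000, -0.12000000)
applied force F = (-3.8000, -0.8000, -1.2000)

F = (-3.8000, -0.8000, -1.2000)
τ = (-0.1600, 0.0300, -0.1600)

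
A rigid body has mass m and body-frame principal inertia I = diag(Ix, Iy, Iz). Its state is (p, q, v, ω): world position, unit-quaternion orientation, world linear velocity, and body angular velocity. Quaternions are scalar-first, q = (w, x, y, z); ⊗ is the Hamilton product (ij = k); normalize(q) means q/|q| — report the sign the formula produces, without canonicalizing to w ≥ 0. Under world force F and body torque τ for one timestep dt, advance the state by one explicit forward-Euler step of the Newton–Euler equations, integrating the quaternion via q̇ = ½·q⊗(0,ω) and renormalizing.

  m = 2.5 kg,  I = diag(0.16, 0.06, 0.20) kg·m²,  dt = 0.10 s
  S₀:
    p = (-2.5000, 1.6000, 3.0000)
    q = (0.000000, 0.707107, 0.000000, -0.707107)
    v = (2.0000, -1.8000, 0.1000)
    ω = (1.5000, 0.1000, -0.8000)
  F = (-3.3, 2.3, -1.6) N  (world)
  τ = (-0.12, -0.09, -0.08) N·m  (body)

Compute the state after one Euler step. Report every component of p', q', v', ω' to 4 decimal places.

p' = (-2.3000, 1.4200, 3.0100)
q' = (-0.0810, 0.7081, -0.0247, -0.7010)
v' = (1.8680, -1.7080, 0.0360)
ω' = (1.4320, -0.1300, -0.8325)

a = (-1.3200, 0.9200, -0.6400)
new position p' = (-2.3000, 1.4200, 3.0100)
v + (F/m)dt = (1.8680, -1.7080, 0.0360)
precession coupling ω×(Iω) = (-0.0112, 0.0480, -0.0150)
α = I⁻¹(τ − ω×Iω) = (-0.6800, -2.3000, -0.3250)
new body rate ω' = (1.4320, -0.1300, -0.8325)
Hamilton product q⊗(0,ω) = (-1.6263461, 0.0707107, -0.4949749, 0.0707107)
updated quaternion q' = (-0.0810, 0.7081, -0.0247, -0.7010)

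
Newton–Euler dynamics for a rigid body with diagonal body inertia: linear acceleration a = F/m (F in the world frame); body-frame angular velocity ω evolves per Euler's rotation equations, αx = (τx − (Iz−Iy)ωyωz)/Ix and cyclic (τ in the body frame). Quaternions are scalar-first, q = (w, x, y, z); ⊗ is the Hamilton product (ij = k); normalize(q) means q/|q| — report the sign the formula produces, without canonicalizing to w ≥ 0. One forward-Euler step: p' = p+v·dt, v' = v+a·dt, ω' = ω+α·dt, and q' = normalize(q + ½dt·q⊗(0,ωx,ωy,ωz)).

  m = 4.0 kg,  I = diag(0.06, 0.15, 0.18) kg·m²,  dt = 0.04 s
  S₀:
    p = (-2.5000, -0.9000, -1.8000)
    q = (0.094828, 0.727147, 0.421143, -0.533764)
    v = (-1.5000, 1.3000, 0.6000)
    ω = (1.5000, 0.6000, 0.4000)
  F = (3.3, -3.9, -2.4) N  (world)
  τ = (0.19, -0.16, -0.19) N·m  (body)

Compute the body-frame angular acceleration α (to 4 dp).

α = (3.0467, -0.5867, -1.5056)

gyro term ω×Iω = (0.0072, -0.0720, 0.0810)
(τ − ω×Iω)/I = (3.0467, -0.5867, -1.5056)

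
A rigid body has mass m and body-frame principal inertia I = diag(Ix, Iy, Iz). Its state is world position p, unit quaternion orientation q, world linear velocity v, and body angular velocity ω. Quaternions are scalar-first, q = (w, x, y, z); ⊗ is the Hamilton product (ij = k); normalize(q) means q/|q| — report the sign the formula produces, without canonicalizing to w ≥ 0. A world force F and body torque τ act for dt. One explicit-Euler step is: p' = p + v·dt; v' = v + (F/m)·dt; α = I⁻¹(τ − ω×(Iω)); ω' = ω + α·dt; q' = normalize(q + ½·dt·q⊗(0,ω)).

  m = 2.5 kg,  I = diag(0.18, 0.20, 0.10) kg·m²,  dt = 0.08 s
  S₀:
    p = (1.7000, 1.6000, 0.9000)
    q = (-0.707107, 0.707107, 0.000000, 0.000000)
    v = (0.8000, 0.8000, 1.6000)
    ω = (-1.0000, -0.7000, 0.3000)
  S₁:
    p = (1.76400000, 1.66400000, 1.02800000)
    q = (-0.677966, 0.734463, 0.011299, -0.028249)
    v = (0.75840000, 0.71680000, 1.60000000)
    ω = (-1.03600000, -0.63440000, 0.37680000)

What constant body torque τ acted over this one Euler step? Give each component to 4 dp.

τ = (-0.0600, 0.1400, 0.1100)

rate change Δω = (-0.03600000, 0.06560000, 0.07680000)
gyro term ω₀×Iω₀ = (0.0210, -0.0240, 0.0140)
applied torque τ = (-0.0600, 0.1400, 0.1100)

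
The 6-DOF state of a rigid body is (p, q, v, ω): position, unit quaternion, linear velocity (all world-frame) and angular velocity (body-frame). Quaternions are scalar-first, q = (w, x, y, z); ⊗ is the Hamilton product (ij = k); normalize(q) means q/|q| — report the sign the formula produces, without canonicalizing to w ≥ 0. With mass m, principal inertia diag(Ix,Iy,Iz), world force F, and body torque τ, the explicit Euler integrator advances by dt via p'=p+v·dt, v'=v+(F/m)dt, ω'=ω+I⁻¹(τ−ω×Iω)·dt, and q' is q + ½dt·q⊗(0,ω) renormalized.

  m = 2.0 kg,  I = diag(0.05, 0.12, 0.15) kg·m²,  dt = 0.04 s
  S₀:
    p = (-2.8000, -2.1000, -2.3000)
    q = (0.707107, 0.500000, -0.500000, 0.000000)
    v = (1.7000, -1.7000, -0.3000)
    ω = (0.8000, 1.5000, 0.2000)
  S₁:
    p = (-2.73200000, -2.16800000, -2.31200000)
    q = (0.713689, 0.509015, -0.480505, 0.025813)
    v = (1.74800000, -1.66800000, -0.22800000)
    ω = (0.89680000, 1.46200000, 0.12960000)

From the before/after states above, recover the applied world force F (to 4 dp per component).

velocity change Δv = (0.04800000, 0.03200000, 0.07200000)
F = m·Δv/dt = (2.4000, 1.6000, 3.6000)

F = (2.4000, 1.6000, 3.6000)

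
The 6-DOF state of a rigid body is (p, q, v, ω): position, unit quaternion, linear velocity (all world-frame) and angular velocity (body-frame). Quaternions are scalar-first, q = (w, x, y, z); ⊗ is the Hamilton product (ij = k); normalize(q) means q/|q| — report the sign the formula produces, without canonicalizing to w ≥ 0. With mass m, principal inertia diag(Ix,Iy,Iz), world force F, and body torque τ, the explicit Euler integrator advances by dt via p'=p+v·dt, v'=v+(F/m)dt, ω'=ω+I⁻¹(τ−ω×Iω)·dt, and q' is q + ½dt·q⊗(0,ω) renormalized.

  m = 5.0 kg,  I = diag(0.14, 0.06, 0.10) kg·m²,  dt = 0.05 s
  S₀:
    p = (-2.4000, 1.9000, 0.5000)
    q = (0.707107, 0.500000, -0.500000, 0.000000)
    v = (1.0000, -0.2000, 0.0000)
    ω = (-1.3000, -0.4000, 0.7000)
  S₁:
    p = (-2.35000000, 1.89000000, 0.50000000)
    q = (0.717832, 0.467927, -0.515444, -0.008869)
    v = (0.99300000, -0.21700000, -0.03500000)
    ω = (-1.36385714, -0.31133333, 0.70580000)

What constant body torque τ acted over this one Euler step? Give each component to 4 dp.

τ = (-0.1900, 0.0700, -0.0300)

Δω = ω₁−ω₀ = (-0.06385714, 0.08866667, 0.00580000)
gyro term ω₀×Iω₀ = (-0.0112, -0.0364, -0.0416)
τ = I·(Δω/dt) + ω₀×(Iω₀) = (-0.1900, 0.0700, -0.0300)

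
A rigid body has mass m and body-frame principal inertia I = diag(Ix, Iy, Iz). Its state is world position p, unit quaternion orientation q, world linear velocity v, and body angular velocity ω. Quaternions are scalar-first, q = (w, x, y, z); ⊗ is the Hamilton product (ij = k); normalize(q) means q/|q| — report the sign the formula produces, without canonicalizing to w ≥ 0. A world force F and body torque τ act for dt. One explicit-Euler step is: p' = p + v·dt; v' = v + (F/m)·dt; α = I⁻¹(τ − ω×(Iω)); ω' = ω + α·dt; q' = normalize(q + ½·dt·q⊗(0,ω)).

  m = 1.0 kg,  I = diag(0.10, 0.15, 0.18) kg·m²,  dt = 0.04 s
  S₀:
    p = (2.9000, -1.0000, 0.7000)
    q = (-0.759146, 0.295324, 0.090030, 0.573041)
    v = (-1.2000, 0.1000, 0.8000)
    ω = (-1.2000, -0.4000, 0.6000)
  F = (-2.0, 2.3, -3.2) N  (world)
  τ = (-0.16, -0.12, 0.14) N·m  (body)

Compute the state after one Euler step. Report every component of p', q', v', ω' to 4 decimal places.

p' = p + v·dt = (2.8520, -0.9960, 0.7320)
new velocity v' = (-1.2800, 0.1920, 0.6720)
precession coupling ω×(Iω) = (-0.0072, 0.0576, 0.0240)
angular accel α = (-1.5280, -1.1840, 0.6444)
ω + α·dt = (-1.2611, -0.4474, 0.6258)
2q̇ = q⊗(0,ω) = (0.0465762, 1.1942096, -0.5611852, -0.4655812)
updated quaternion q' = (-0.7579, 0.3191, 0.0788, 0.5635)

p' = (2.8520, -0.9960, 0.7320)
q' = (-0.7579, 0.3191, 0.0788, 0.5635)
v' = (-1.2800, 0.1920, 0.6720)
ω' = (-1.2611, -0.4474, 0.6258)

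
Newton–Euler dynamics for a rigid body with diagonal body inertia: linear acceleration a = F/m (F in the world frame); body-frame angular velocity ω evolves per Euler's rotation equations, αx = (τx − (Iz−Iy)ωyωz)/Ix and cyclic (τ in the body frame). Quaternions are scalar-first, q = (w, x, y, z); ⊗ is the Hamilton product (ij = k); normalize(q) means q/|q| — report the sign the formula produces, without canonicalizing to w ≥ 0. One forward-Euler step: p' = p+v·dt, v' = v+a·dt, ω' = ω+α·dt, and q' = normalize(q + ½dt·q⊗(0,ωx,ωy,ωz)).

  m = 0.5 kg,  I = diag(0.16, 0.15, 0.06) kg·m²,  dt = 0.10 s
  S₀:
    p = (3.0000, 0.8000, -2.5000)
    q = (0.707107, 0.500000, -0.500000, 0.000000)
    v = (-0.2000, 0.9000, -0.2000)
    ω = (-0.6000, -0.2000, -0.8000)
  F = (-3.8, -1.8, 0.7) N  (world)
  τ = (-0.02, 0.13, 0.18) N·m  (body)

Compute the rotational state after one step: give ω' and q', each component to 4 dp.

ω' = (-0.6035, -0.1453, -0.4980)
q' = (0.7162, 0.4981, -0.4864, -0.0482)

angular accel α = (-0.0350, 0.5467, 3.0200)
new body rate ω' = (-0.6035, -0.1453, -0.4980)
q⊗(0,ω) = (0.2000000, -0.0242642, 0.2585786, -0.9656856)
q + ½dt·q⊗(0,ω), renormalized = (0.7162, 0.4981, -0.4864, -0.0482)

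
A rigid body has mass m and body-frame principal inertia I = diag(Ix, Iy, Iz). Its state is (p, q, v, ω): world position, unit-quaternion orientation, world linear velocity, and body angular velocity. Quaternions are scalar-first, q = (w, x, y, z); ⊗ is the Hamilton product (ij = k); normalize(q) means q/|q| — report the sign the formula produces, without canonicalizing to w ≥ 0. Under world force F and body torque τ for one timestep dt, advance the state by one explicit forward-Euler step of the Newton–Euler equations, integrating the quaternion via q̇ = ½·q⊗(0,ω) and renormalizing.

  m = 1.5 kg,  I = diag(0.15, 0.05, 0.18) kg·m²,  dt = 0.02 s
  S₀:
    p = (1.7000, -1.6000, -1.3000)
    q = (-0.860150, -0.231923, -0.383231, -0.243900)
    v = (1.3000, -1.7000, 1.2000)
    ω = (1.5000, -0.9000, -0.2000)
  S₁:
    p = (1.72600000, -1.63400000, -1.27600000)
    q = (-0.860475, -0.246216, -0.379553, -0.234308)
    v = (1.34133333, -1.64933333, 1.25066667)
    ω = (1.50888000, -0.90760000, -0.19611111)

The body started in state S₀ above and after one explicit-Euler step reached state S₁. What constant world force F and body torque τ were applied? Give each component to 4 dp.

F = (3.1000, 3.8000, 3.8000)
τ = (0.0900, -0.0100, 0.1700)

Δω = ω₁−ω₀ = (0.00888000, -0.00760000, 0.00388889)
applied torque τ = (0.0900, -0.0100, 0.1700)
velocity change Δv = (0.04133333, 0.05066667, 0.05066667)
F = m·Δv/dt = (3.1000, 3.8000, 3.8000)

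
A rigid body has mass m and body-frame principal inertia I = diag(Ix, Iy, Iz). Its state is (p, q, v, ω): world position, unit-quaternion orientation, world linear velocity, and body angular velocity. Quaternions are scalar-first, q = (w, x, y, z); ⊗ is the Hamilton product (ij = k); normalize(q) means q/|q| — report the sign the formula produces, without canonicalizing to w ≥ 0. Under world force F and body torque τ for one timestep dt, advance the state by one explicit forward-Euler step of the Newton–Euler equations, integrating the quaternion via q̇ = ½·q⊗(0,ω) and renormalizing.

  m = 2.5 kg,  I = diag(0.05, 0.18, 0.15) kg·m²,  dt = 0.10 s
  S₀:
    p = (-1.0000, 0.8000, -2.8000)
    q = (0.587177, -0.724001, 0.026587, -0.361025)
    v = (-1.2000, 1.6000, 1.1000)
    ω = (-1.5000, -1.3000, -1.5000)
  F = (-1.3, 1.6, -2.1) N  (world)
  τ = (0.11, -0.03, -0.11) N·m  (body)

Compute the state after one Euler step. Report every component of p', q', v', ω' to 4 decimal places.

new position p' = (-1.1200, 0.9600, -2.6900)
new velocity v' = (-1.2520, 1.6640, 1.0160)
α = I⁻¹(τ − ω×Iω) = (3.3700, 1.0833, -2.4233)
new body rate ω' = (-1.1630, -1.1917, -1.7423)
Hamilton product q⊗(0,ω) = (-1.5929759, -1.3899785, -1.3077941, 0.1003163)
updated quaternion q' = (0.5036, -0.7874, -0.0385, -0.3533)

p' = (-1.1200, 0.9600, -2.6900)
q' = (0.5036, -0.7874, -0.0385, -0.3533)
v' = (-1.2520, 1.6640, 1.0160)
ω' = (-1.1630, -1.1917, -1.7423)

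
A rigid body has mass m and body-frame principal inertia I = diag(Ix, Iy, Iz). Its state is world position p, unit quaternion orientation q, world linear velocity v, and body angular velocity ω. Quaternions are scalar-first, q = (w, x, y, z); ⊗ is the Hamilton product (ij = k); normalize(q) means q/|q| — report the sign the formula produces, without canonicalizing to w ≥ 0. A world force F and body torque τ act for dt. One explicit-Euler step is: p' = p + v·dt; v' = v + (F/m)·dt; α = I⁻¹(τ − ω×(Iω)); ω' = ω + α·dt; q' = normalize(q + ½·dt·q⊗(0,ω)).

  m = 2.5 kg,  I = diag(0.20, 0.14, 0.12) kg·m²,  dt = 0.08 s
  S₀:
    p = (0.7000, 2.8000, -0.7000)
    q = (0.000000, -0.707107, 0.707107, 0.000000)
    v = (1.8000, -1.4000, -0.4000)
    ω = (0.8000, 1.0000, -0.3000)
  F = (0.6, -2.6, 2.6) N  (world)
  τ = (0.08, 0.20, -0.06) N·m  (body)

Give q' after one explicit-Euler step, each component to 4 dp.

q⊗(0,ω) = (-0.1414214, -0.2121321, -0.2121321, -1.2727926)
updated quaternion q' = (-0.0056, -0.7146, 0.6977, -0.0508)

q' = (-0.0056, -0.7146, 0.6977, -0.0508)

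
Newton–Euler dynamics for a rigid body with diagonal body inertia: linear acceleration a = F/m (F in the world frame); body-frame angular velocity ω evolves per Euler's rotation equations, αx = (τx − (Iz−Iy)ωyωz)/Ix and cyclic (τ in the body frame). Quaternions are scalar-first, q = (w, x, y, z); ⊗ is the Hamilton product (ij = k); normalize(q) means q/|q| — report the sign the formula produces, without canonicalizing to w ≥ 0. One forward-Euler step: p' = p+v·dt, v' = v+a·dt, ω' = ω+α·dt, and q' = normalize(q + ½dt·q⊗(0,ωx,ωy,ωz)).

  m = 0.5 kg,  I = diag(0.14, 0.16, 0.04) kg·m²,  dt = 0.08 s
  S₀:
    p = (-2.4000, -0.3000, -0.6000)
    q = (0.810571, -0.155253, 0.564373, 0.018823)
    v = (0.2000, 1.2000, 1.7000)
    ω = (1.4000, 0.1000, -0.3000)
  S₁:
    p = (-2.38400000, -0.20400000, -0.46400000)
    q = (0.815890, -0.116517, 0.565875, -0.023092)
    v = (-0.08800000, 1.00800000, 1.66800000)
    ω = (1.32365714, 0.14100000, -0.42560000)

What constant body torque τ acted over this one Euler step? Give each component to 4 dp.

τ = (-0.1300, 0.0400, -0.0600)

rate change Δω = (-0.07634286, 0.04100000, -0.12560000)
τ = I·(Δω/dt) + ω₀×(Iω₀) = (-0.1300, 0.0400, -0.0600)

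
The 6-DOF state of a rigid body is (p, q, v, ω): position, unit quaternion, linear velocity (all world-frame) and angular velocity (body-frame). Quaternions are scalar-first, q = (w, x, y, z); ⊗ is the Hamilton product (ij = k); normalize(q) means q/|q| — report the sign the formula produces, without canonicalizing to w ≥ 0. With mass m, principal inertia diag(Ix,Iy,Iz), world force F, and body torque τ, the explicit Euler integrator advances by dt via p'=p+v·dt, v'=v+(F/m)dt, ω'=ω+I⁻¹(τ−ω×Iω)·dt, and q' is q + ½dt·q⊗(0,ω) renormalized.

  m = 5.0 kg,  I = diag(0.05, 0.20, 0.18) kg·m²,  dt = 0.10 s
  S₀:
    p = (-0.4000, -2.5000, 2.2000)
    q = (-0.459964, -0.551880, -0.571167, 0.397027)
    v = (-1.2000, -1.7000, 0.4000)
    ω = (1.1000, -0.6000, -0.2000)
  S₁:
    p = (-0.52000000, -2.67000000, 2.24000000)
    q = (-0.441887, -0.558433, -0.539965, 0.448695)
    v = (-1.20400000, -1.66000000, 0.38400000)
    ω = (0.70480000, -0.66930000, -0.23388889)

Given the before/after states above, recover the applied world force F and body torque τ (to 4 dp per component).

F = (-0.2000, 2.0000, -0.8000)
τ = (-0.2000, -0.1100, -0.1600)

v₁ − v₀ = (-0.00400000, 0.04000000, -0.01600000)
m·(v₁−v₀)/dt = (-0.2000, 2.0000, -0.8000)
rate change Δω = (-0.39520000, -0.06930000, -0.03388889)
τ = I·(Δω/dt) + ω₀×(Iω₀) = (-0.2000, -0.1100, -0.1600)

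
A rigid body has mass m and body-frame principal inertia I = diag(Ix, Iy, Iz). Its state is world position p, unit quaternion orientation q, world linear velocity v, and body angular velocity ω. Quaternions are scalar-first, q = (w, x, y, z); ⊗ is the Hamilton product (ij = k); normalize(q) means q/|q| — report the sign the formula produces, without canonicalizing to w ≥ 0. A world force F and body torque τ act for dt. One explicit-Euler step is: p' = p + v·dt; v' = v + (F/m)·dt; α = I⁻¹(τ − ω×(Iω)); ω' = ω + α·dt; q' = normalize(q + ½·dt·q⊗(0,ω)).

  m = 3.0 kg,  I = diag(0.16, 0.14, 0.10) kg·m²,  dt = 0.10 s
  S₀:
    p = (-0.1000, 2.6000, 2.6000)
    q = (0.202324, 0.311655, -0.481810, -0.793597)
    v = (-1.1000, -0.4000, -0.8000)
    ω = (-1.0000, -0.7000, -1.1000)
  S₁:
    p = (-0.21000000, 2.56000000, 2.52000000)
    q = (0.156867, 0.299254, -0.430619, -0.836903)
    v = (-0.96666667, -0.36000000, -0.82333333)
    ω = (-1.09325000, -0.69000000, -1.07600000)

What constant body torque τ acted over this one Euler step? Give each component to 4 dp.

τ = (-0.1800, 0.0800, 0.0100)

Δω = ω₁−ω₀ = (-0.09325000, 0.01000000, 0.02400000)
ω₀×(Iω₀) = (-0.0308, 0.0660, -0.0140)
I·α + gyro = (-0.1800, 0.0800, 0.0100)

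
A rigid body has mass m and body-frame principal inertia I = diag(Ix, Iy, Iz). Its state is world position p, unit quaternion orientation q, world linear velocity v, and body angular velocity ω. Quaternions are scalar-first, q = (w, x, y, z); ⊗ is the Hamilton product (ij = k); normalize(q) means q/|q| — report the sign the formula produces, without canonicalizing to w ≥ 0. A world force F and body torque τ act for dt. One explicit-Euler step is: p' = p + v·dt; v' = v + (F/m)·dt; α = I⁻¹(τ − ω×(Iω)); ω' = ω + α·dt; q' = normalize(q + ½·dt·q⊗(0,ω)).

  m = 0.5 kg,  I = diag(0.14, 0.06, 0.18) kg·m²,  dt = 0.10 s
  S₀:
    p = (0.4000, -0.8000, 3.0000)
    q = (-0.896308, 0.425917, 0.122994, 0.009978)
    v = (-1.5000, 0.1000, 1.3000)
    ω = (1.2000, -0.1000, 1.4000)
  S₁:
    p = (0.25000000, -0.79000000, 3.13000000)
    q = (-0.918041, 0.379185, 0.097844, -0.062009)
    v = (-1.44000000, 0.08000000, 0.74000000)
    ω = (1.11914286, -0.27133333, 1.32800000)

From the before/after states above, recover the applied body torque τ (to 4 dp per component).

τ = (-0.1300, -0.1700, -0.1200)

Δω = ω₁−ω₀ = (-0.08085714, -0.17133333, -0.07200000)
precession coupling = (-0.0168, -0.0672, 0.0096)
I·α + gyro = (-0.1300, -0.1700, -0.1200)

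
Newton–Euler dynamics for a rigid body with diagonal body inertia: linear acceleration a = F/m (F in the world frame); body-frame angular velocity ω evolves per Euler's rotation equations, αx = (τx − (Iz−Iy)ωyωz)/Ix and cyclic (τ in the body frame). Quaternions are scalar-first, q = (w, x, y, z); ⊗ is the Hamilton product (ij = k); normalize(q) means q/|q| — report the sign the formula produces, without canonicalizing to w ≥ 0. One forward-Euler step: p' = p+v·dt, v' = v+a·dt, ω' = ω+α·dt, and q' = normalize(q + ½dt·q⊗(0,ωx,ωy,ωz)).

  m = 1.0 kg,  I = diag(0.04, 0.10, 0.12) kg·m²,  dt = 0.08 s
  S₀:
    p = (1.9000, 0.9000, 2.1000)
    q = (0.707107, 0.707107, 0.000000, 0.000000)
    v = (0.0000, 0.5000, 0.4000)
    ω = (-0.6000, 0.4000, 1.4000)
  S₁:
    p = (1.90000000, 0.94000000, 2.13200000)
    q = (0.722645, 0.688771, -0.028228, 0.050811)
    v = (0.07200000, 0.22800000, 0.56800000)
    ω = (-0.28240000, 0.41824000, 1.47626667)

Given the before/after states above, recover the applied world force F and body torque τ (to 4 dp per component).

v₁ − v₀ = (0.07200000, -0.27200000, 0.16800000)
F = m·Δv/dt = (0.9000, -3.4000, 2.1000)
rate change Δω = (0.31760000, 0.01824000, 0.07626667)
τ = I·(Δω/dt) + ω₀×(Iω₀) = (0.1700, 0.0900, 0.1000)

F = (0.9000, -3.4000, 2.1000)
τ = (0.1700, 0.0900, 0.1000)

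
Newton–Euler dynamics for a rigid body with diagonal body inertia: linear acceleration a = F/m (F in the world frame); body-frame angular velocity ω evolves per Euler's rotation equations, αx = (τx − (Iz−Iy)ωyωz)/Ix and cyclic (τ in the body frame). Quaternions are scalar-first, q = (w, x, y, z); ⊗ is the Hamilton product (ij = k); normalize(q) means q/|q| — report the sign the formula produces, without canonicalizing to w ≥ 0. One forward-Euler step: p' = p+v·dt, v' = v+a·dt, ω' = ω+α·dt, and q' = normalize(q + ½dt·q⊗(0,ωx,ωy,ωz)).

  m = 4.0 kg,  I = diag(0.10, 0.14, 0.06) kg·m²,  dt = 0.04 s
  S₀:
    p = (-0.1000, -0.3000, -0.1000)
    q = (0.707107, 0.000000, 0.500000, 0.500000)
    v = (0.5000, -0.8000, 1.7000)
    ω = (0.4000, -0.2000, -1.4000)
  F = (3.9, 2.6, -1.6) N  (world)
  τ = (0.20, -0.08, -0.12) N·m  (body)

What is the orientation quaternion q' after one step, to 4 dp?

q' = (0.7228, -0.0063, 0.5010, 0.4760)

2q̇ = q⊗(0,ω) = (0.8000000, -0.3171572, 0.0585786, -1.1899498)
q' = normalize(q + ½dt·q⊗(0,ω)) = (0.7228, -0.0063, 0.5010, 0.4760)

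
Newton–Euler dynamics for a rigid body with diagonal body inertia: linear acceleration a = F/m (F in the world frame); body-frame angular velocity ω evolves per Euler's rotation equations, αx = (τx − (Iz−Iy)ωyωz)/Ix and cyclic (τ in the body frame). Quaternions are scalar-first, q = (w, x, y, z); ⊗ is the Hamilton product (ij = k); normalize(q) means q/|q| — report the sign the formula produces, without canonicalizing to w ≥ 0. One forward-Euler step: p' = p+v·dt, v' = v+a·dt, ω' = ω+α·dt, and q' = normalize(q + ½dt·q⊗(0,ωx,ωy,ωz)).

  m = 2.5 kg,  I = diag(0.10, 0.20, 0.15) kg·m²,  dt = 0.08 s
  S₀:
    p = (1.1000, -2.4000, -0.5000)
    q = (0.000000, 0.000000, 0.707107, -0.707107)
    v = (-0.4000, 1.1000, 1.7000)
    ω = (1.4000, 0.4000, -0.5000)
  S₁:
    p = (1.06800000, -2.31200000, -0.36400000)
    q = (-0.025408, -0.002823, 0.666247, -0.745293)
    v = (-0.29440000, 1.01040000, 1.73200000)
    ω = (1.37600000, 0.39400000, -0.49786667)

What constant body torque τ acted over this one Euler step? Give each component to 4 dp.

τ = (-0.0200, 0.0200, 0.0600)

Δω = ω₁−ω₀ = (-0.02400000, -0.00600000, 0.00213333)
gyro term ω₀×Iω₀ = (0.0100, 0.0350, 0.0560)
I·α + gyro = (-0.0200, 0.0200, 0.0600)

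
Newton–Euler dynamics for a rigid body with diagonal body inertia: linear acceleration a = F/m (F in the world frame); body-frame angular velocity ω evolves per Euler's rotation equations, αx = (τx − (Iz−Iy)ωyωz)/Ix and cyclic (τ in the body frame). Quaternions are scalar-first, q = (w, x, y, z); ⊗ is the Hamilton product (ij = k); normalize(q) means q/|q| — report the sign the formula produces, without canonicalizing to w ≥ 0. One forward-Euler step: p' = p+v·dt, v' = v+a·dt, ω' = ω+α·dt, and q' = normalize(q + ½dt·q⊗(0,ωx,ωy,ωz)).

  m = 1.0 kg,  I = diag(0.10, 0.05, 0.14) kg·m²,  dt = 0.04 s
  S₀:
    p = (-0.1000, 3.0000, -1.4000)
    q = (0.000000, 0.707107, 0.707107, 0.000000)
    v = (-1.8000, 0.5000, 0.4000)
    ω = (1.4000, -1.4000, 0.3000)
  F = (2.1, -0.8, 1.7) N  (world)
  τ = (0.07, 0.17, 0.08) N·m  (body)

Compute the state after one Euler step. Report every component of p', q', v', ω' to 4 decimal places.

p' = (-0.1720, 3.0200, -1.3840)
q' = (0.0000, 0.7108, 0.7023, -0.0396)
v' = (-1.7160, 0.4680, 0.4680)
ω' = (1.4431, -1.2506, 0.2949)

gyro term ω×Iω = (-0.0378, -0.0168, 0.0980)
angular accel α = (1.0780, 3.7360, -0.1286)
ω + α·dt = (1.4431, -1.2506, 0.2949)
q⊗(0,ω) = (0.0000000, 0.2121321, -0.2121321, -1.9798996)
updated quaternion q' = (0.0000, 0.7108, 0.7023, -0.0396)
a = (2.1000, -0.8000, 1.7000)
p' = p + v·dt = (-0.1720, 3.0200, -1.3840)
new velocity v' = (-1.7160, 0.4680, 0.4680)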